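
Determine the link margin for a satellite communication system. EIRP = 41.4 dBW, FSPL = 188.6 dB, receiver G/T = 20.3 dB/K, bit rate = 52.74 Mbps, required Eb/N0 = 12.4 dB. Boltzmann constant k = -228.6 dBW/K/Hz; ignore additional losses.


C/N0 = EIRP - FSPL + G/T - k = 41.4 - 188.6 + 20.3 - (-228.6)
C/N0 = 101.7000 dB-Hz
R_b = 52.74 Mbps = 5.274e+07 bps -> 10*log10(R_b) = 77.2214 dB-Hz
Eb/N0 = C/N0 - 10*log10(R_b) = 101.7000 - 77.2214 = 24.4786 dB
Margin = Eb/N0 - Eb/N0_req = 24.4786 - 12.4 = 12.0786 dB (link closes)

12.0786 dB


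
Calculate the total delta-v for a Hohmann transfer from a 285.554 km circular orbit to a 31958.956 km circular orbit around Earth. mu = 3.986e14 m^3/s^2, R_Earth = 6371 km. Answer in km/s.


r1 = 6656.5540 km = 6.656554e+06 m
r2 = 38329.9560 km = 3.8329956e+07 m
dv1 = sqrt(mu/r1)*(sqrt(2*r2/(r1+r2)) - 1) = 2363.2539 m/s
dv2 = sqrt(mu/r2)*(1 - sqrt(2*r1/(r1+r2))) = 1470.4989 m/s
total dv = |dv1| + |dv2| = 2363.2539 + 1470.4989 = 3833.7528 m/s = 3.8338 km/s

3.8338 km/s


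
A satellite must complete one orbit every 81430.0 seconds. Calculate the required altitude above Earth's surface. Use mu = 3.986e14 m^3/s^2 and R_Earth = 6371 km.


T = 81430.0 s
r = (mu*T^2/(4*pi^2))^(1/3) = (3.986e14 * 81430.0^2 / (4*pi^2))^(1/3)
r = 4.0605246e+07 m = 40605.2457 km
alt = r - R_E = 40605.2457 - 6371 = 34234.2457 km

34234.2457 km


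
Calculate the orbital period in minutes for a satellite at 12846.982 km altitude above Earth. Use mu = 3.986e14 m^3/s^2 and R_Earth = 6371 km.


r = 19217.9820 km = 1.9217982e+07 m
T = 2*pi*sqrt(r^3/mu) = 2*pi*sqrt(7.0977933e+21 / 3.986e14)
T = 26513.8561 s = 441.8976 min

441.8976 minutes


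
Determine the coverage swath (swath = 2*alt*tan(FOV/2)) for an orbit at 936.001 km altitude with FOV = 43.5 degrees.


FOV = 43.5 deg = 0.7592182 rad
swath = 2 * alt * tan(FOV/2) = 2 * 936.001 * tan(0.3796091)
swath = 2 * 936.001 * 0.3989595
swath = 746.8531 km

746.8531 km


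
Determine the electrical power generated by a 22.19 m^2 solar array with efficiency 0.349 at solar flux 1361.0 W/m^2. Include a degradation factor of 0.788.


P = area * eta * S * degradation
P = 22.19 * 0.349 * 1361.0 * 0.788
P = 8305.5247 W

8305.5247 W


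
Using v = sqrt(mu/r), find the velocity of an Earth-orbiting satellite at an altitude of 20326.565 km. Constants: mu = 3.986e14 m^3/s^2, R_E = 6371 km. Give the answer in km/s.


r = R_E + alt = 6371.0 + 20326.565 = 26697.5650 km = 2.6697565e+07 m
v = sqrt(mu/r) = sqrt(3.986e14 / 2.6697565e+07) = 3863.9618 m/s = 3.8640 km/s

3.8640 km/s


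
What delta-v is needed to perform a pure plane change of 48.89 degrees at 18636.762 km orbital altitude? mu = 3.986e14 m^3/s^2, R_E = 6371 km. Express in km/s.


r = 25007.7620 km = 2.5007762e+07 m
V = sqrt(mu/r) = 3992.3741 m/s
di = 48.89 deg = 0.8532915 rad
dV = 2*V*sin(di/2) = 2*3992.3741*sin(0.4266457)
dV = 3304.2449 m/s = 3.3042 km/s

3.3042 km/s


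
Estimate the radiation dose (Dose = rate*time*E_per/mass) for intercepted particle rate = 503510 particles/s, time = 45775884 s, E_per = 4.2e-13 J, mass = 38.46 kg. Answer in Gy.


Total energy deposited = rate * time * E_per
  = 503510 * 45775884 * 4.2e-13 = 9.6804 J
Dose = E_total / mass = 9.6804 / 38.46
Dose = 0.2517009 Gy

0.2517 Gy


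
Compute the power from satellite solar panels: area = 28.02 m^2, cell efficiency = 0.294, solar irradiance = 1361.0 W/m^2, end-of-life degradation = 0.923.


P = area * eta * S * degradation
P = 28.02 * 0.294 * 1361.0 * 0.923
P = 10348.4496 W

10348.4496 W


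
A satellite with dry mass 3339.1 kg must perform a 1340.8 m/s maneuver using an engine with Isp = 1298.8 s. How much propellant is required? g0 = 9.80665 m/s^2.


ve = Isp * g0 = 1298.8 * 9.80665 = 12736.877020 m/s
mass ratio = exp(dv/ve) = exp(1340.8/12736.877020) = 1.11100958
m_prop = m_dry * (mr - 1) = 3339.1 * (1.11100958 - 1)
m_prop = 370.6721 kg

370.6721 kg


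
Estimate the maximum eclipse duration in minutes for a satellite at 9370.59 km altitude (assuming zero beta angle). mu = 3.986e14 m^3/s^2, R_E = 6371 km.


r = 15741.5900 km
T = 327.5917 min
Eclipse fraction = arcsin(R_E/r)/pi = arcsin(6371.0000/15741.5900)/pi
= arcsin(0.404724)/pi = 0.1326324
Eclipse duration = 0.1326324 * 327.5917 = 43.4493 min

43.4493 minutes


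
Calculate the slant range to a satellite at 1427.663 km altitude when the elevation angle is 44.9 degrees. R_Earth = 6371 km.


h = 1427.663 km, el = 44.9 deg
d = -R_E*sin(el) + sqrt((R_E*sin(el))^2 + 2*R_E*h + h^2)
d = -6371.0000*sin(0.7836528) + sqrt((6371.0000*0.7058716)^2 + 2*6371.0000*1427.663 + 1427.663^2)
d = 1863.1974 km

1863.1974 km


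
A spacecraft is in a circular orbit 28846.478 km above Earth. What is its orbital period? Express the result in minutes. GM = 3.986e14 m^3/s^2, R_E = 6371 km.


r = 35217.4780 km = 3.5217478e+07 m
T = 2*pi*sqrt(r^3/mu) = 2*pi*sqrt(4.3679208e+22 / 3.986e14)
T = 65773.1436 s = 1096.2191 min

1096.2191 minutes


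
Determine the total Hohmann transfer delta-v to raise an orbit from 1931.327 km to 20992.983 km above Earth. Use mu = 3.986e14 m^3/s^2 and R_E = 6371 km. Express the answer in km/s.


r1 = 8302.3270 km = 8.302327e+06 m
r2 = 27363.9830 km = 2.7363983e+07 m
dv1 = sqrt(mu/r1)*(sqrt(2*r2/(r1+r2)) - 1) = 1654.1316 m/s
dv2 = sqrt(mu/r2)*(1 - sqrt(2*r1/(r1+r2))) = 1212.4777 m/s
total dv = |dv1| + |dv2| = 1654.1316 + 1212.4777 = 2866.6093 m/s = 2.8666 km/s

2.8666 km/s


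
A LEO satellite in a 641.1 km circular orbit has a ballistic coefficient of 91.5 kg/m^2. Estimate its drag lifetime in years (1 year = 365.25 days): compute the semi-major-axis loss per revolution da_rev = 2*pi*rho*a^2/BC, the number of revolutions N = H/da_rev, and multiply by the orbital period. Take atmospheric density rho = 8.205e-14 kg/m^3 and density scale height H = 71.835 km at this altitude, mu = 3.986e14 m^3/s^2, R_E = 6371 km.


a = R_E + alt = 7012.1000 km = 7.0121e+06 m
da_rev = 2*pi*rho*a^2/BC = 2*pi*8.205e-14*(7.0121e+06)^2/91.5 = 0.277034312 m per revolution
N = H/da_rev = 71835.0000 m / 0.277034312 m = 259300.0106 revolutions
P = 2*pi*sqrt(a^3/mu) = 5843.6389 s
lifetime = N*P = 259300.0106 * 5843.6389 = 1.5152556e+09 s = 17537.6809 days
years = 17537.6809 / 365.25 = 48.0156 years

48.0156 years


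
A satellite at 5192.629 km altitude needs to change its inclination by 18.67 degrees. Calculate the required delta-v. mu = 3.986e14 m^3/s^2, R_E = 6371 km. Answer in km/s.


r = 11563.6290 km = 1.1563629e+07 m
V = sqrt(mu/r) = 5871.1283 m/s
di = 18.67 deg = 0.325853 rad
dV = 2*V*sin(di/2) = 2*5871.1283*sin(0.1629265)
dV = 1904.6718 m/s = 1.9047 km/s

1.9047 km/s


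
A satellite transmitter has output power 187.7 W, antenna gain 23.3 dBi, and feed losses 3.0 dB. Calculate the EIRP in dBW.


Pt = 187.7 W = 22.7346 dBW
EIRP = Pt_dBW + Gt - losses = 22.7346 + 23.3 - 3.0 = 43.0346 dBW

43.0346 dBW


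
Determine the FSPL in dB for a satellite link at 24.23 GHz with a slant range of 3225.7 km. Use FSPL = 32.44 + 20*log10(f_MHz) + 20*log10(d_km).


f = 24.23 GHz = 24230.0000 MHz
d = 3225.7 km
FSPL = 32.44 + 20*log10(24230.0000) + 20*log10(3225.7)
FSPL = 32.44 + 87.6871 + 70.1725
FSPL = 190.2995 dB

190.2995 dB


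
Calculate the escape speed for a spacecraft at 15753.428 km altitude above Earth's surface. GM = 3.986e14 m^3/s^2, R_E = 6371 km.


r = 6371.0 + 15753.428 = 22124.4280 km = 2.2124428e+07 m
v_esc = sqrt(2*mu/r) = sqrt(2*3.986e14 / 2.2124428e+07)
v_esc = 6002.7136 m/s = 6.0027 km/s

6.0027 km/s


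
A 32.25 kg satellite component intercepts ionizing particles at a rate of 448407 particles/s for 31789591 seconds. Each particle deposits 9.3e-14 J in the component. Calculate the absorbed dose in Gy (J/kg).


Total energy deposited = rate * time * E_per
  = 448407 * 31789591 * 9.3e-14 = 1.3257 J
Dose = E_total / mass = 1.3257 / 32.25
Dose = 0.04110651 Gy

0.0411 Gy


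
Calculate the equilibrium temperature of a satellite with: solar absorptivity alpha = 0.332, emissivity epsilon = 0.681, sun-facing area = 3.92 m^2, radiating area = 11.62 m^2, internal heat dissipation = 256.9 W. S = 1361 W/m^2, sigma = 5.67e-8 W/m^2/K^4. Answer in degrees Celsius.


Numerator = alpha*S*A_sun + Q_int = 0.332*1361*3.92 + 256.9 = 2028.1598 W
Denominator = eps*sigma*A_rad = 0.681*5.67e-8*11.62 = 4.4867957e-07 W/K^4
T^4 = 4.5202857e+09 K^4
T = 259.2934 K = -13.8566 C

-13.8566 degrees Celsius


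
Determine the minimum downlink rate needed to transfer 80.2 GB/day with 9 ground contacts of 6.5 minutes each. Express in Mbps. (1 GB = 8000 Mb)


total contact time = 9 * 6.5 * 60 = 3510.0000 s
data = 80.2 GB = 641600.0000 Mb
rate = 641600.0000 / 3510.0000 = 182.7920 Mbps

182.7920 Mbps


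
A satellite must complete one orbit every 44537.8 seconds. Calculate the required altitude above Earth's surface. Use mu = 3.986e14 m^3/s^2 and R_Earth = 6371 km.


T = 44537.8 s
r = (mu*T^2/(4*pi^2))^(1/3) = (3.986e14 * 44537.8^2 / (4*pi^2))^(1/3)
r = 2.7156785e+07 m = 27156.7854 km
alt = r - R_E = 27156.7854 - 6371 = 20785.7854 km

20785.7854 km


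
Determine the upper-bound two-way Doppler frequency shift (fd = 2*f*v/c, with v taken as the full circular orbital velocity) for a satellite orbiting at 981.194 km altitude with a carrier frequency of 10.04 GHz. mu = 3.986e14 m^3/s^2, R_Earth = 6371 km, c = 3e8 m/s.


r = 7.352194e+06 m
v = sqrt(mu/r) = 7363.0910 m/s (worst-case radial velocity)
f = 10.04 GHz = 1.004e+10 Hz
fd = 2*f*v/c = 2*1.004e+10*7363.0910/3.0e+08
fd = 492836.2245 Hz

492836.2245 Hz


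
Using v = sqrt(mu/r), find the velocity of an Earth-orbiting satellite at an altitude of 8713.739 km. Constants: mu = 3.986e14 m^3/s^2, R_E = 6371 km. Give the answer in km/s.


r = R_E + alt = 6371.0 + 8713.739 = 15084.7390 km = 1.5084739e+07 m
v = sqrt(mu/r) = sqrt(3.986e14 / 1.5084739e+07) = 5140.4335 m/s = 5.1404 km/s

5.1404 km/s


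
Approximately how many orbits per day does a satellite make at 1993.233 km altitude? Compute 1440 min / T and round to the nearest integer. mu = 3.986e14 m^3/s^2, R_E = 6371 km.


r = 8.364233e+06 m
T = 2*pi*sqrt(r^3/mu) = 7612.9049 s = 126.8817 min
revs/day = 1440 / 126.8817 = 11.3492
Rounded: 11 revolutions per day

11 revolutions per day


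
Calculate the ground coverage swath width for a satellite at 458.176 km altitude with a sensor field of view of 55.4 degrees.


FOV = 55.4 deg = 0.9669124 rad
swath = 2 * alt * tan(FOV/2) = 2 * 458.176 * tan(0.4834562)
swath = 2 * 458.176 * 0.5250117
swath = 481.0956 km

481.0956 km


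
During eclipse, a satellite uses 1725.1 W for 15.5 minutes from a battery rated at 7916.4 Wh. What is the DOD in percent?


E_used = P * t / 60 = 1725.1 * 15.5 / 60 = 445.6508 Wh
DOD = E_used / E_total * 100 = 445.6508 / 7916.4 * 100
DOD = 5.6295 %

5.6295 %


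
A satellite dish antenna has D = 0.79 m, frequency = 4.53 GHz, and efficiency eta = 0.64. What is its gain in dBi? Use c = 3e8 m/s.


lambda = c/f = 3e8 / 4.53e+09 = 0.06622517 m
G = eta*(pi*D/lambda)^2 = 0.64*(pi*0.79/0.06622517)^2
G = 898.8512 (linear)
G = 10*log10(898.8512) = 29.5369 dBi

29.5369 dBi


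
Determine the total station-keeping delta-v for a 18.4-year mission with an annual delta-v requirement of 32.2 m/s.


dV = rate * years = 32.2 * 18.4
dV = 592.4800 m/s

592.4800 m/s


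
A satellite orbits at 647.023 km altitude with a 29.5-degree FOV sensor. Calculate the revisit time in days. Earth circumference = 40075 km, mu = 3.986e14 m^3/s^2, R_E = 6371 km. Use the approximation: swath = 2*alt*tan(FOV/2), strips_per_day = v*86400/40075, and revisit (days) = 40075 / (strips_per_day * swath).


swath = 2*647.023*tan(0.2574361) = 340.6939 km
v = sqrt(mu/r) = 7536.3534 m/s = 7.5364 km/s
strips/day = v*86400/40075 = 7.5364*86400/40075 = 16.2481
coverage/day = strips * swath = 16.2481 * 340.6939 = 5535.6140 km
revisit = 40075 / 5535.6140 = 7.2395 days

7.2395 days


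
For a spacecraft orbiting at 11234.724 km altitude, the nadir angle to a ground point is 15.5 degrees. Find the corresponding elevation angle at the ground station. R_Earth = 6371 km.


r = R_E + alt = 17605.7240 km
Law of sines in the satellite / Earth-center / ground-point triangle:
  sin(nadir)/R_E = sin(90 + el)/r  =>  cos(el) = (r/R_E)*sin(nadir)
cos(el) = (17605.7240 / 6371.0000) * sin(15.5 deg) = 0.7384908
el = arccos(0.7384908) = 42.3970 deg
(Earth-central angle = 90 - nadir - el = 32.1030 deg)

42.3970 degrees


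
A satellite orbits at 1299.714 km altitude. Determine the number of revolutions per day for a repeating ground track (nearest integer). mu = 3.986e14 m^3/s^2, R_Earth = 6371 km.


r = 7.670714e+06 m
T = 2*pi*sqrt(r^3/mu) = 6685.9774 s = 111.4330 min
revs/day = 1440 / 111.4330 = 12.9226
Rounded: 13 revolutions per day

13 revolutions per day


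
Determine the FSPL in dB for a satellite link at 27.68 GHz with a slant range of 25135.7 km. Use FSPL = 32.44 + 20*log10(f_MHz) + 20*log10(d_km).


f = 27.68 GHz = 27680.0000 MHz
d = 25135.7 km
FSPL = 32.44 + 20*log10(27680.0000) + 20*log10(25135.7)
FSPL = 32.44 + 88.8433 + 88.0058
FSPL = 209.2891 dB

209.2891 dB


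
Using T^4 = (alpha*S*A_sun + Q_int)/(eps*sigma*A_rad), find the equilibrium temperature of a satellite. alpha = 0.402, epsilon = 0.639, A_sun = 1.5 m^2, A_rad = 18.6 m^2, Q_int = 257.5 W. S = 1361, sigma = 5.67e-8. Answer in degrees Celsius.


Numerator = alpha*S*A_sun + Q_int = 0.402*1361*1.5 + 257.5 = 1078.1830 W
Denominator = eps*sigma*A_rad = 0.639*5.67e-8*18.6 = 6.7390218e-07 W/K^4
T^4 = 1.5999102e+09 K^4
T = 199.9972 K = -73.1528 C

-73.1528 degrees Celsius


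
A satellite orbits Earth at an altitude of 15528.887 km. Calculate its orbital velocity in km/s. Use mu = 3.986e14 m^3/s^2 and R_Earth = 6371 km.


r = R_E + alt = 6371.0 + 15528.887 = 21899.8870 km = 2.1899887e+07 m
v = sqrt(mu/r) = sqrt(3.986e14 / 2.1899887e+07) = 4266.2638 m/s = 4.2663 km/s

4.2663 km/s


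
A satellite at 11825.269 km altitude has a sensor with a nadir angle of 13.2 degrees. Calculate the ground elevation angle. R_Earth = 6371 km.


r = R_E + alt = 18196.2690 km
Law of sines in the satellite / Earth-center / ground-point triangle:
  sin(nadir)/R_E = sin(90 + el)/r  =>  cos(el) = (r/R_E)*sin(nadir)
cos(el) = (18196.2690 / 6371.0000) * sin(13.2 deg) = 0.6521949
el = arccos(0.6521949) = 49.2927 deg
(Earth-central angle = 90 - nadir - el = 27.5073 deg)

49.2927 degrees


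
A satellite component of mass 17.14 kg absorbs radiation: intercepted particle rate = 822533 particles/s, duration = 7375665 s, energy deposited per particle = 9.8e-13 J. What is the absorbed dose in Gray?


Total energy deposited = rate * time * E_per
  = 822533 * 7375665 * 9.8e-13 = 5.9454 J
Dose = E_total / mass = 5.9454 / 17.14
Dose = 0.3468724 Gy

0.3469 Gy


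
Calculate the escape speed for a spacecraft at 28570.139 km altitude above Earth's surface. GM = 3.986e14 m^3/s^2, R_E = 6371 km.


r = 6371.0 + 28570.139 = 34941.1390 km = 3.4941139e+07 m
v_esc = sqrt(2*mu/r) = sqrt(2*3.986e14 / 3.4941139e+07)
v_esc = 4776.5587 m/s = 4.7766 km/s

4.7766 km/s


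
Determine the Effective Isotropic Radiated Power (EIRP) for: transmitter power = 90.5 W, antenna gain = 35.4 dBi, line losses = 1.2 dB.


Pt = 90.5 W = 19.5665 dBW
EIRP = Pt_dBW + Gt - losses = 19.5665 + 35.4 - 1.2 = 53.7665 dBW

53.7665 dBW


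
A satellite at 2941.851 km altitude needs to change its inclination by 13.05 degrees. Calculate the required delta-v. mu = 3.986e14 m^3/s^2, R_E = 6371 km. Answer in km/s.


r = 9312.8510 km = 9.312851e+06 m
V = sqrt(mu/r) = 6542.2528 m/s
di = 13.05 deg = 0.2277655 rad
dV = 2*V*sin(di/2) = 2*6542.2528*sin(0.1138827)
dV = 1486.8804 m/s = 1.4869 km/s

1.4869 km/s


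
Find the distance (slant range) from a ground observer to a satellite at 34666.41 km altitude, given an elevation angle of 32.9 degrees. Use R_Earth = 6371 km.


h = 34666.41 km, el = 32.9 deg
d = -R_E*sin(el) + sqrt((R_E*sin(el))^2 + 2*R_E*h + h^2)
d = -6371.0000*sin(0.5742133) + sqrt((6371.0000*0.5431744)^2 + 2*6371.0000*34666.41 + 34666.41^2)
d = 37226.7172 km

37226.7172 km


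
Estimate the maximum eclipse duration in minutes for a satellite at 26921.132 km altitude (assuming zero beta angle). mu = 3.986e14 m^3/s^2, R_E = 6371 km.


r = 33292.1320 km
T = 1007.5634 min
Eclipse fraction = arcsin(R_E/r)/pi = arcsin(6371.0000/33292.1320)/pi
= arcsin(0.1913665)/pi = 0.06129191
Eclipse duration = 0.06129191 * 1007.5634 = 61.7555 min

61.7555 minutes


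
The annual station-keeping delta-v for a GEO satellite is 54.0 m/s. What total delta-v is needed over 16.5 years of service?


dV = rate * years = 54.0 * 16.5
dV = 891.0000 m/s

891.0000 m/s


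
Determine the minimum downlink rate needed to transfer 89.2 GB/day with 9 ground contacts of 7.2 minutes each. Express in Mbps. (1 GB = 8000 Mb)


total contact time = 9 * 7.2 * 60 = 3888.0000 s
data = 89.2 GB = 713600.0000 Mb
rate = 713600.0000 / 3888.0000 = 183.5391 Mbps

183.5391 Mbps


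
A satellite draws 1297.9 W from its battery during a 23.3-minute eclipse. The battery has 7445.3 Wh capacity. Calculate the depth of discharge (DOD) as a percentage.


E_used = P * t / 60 = 1297.9 * 23.3 / 60 = 504.0178 Wh
DOD = E_used / E_total * 100 = 504.0178 / 7445.3 * 100
DOD = 6.7696 %

6.7696 %


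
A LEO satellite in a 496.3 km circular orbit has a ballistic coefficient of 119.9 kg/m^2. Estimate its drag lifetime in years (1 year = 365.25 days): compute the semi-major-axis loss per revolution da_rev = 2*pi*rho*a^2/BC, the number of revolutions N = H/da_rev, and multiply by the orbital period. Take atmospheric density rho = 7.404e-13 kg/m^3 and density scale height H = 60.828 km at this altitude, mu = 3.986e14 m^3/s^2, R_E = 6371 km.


a = R_E + alt = 6867.3000 km = 6.8673e+06 m
da_rev = 2*pi*rho*a^2/BC = 2*pi*7.404e-13*(6.8673e+06)^2/119.9 = 1.829781 m per revolution
N = H/da_rev = 60828.0000 m / 1.829781 m = 33243.3209 revolutions
P = 2*pi*sqrt(a^3/mu) = 5663.5697 s
lifetime = N*P = 33243.3209 * 5663.5697 = 1.8827587e+08 s = 2179.1188 days
years = 2179.1188 / 365.25 = 5.9661 years

5.9661 years


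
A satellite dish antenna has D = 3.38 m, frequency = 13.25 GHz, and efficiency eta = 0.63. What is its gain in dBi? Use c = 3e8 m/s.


lambda = c/f = 3e8 / 1.325e+10 = 0.02264151 m
G = eta*(pi*D/lambda)^2 = 0.63*(pi*3.38/0.02264151)^2
G = 138567.9980 (linear)
G = 10*log10(138567.9980) = 51.4166 dBi

51.4166 dBi


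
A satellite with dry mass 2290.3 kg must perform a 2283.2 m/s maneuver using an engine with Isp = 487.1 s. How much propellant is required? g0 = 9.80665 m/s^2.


ve = Isp * g0 = 487.1 * 9.80665 = 4776.819215 m/s
mass ratio = exp(dv/ve) = exp(2283.2/4776.819215) = 1.61280511
m_prop = m_dry * (mr - 1) = 2290.3 * (1.61280511 - 1)
m_prop = 1403.5075 kg

1403.5075 kg


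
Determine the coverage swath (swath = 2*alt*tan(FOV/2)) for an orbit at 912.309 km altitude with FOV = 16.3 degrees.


FOV = 16.3 deg = 0.2844887 rad
swath = 2 * alt * tan(FOV/2) = 2 * 912.309 * tan(0.1422443)
swath = 2 * 912.309 * 0.1432115
swath = 261.3063 km

261.3063 km


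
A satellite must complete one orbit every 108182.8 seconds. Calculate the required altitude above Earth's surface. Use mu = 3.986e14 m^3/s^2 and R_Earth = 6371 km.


T = 108182.8 s
r = (mu*T^2/(4*pi^2))^(1/3) = (3.986e14 * 108182.8^2 / (4*pi^2))^(1/3)
r = 4.9071726e+07 m = 49071.7257 km
alt = r - R_E = 49071.7257 - 6371 = 42700.7257 km

42700.7257 km


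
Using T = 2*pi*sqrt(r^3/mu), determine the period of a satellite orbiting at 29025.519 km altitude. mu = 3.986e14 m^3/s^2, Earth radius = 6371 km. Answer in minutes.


r = 35396.5190 km = 3.5396519e+07 m
T = 2*pi*sqrt(r^3/mu) = 2*pi*sqrt(4.4348779e+22 / 3.986e14)
T = 66275.3535 s = 1104.5892 min

1104.5892 minutes


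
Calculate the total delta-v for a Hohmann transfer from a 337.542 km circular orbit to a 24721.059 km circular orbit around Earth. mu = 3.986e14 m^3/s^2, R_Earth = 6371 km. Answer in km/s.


r1 = 6708.5420 km = 6.708542e+06 m
r2 = 31092.0590 km = 3.1092059e+07 m
dv1 = sqrt(mu/r1)*(sqrt(2*r2/(r1+r2)) - 1) = 2178.3260 m/s
dv2 = sqrt(mu/r2)*(1 - sqrt(2*r1/(r1+r2))) = 1447.3409 m/s
total dv = |dv1| + |dv2| = 2178.3260 + 1447.3409 = 3625.6670 m/s = 3.6257 km/s

3.6257 km/s


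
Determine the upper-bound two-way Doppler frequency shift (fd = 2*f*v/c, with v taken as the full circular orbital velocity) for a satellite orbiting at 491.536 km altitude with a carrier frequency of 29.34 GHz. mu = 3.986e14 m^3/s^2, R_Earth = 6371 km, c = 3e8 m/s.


r = 6.862536e+06 m
v = sqrt(mu/r) = 7621.2521 m/s (worst-case radial velocity)
f = 29.34 GHz = 2.934e+10 Hz
fd = 2*f*v/c = 2*2.934e+10*7621.2521/3.0e+08
fd = 1.4907169e+06 Hz

1.4907e+06 Hz


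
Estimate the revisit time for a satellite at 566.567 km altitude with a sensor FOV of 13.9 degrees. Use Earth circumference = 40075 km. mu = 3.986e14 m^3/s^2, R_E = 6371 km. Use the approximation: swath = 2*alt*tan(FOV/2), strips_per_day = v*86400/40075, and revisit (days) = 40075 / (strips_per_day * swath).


swath = 2*566.567*tan(0.1213004) = 138.1277 km
v = sqrt(mu/r) = 7579.9275 m/s = 7.5799 km/s
strips/day = v*86400/40075 = 7.5799*86400/40075 = 16.3420
coverage/day = strips * swath = 16.3420 * 138.1277 = 2257.2834 km
revisit = 40075 / 2257.2834 = 17.7536 days

17.7536 days


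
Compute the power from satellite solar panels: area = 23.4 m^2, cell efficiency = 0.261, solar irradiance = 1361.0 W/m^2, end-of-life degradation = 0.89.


P = area * eta * S * degradation
P = 23.4 * 0.261 * 1361.0 * 0.89
P = 7397.8325 W

7397.8325 W


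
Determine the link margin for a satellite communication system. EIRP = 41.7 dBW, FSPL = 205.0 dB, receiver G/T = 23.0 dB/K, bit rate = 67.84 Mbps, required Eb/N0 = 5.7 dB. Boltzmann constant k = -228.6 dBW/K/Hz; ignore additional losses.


C/N0 = EIRP - FSPL + G/T - k = 41.7 - 205.0 + 23.0 - (-228.6)
C/N0 = 88.3000 dB-Hz
R_b = 67.84 Mbps = 6.784e+07 bps -> 10*log10(R_b) = 78.3149 dB-Hz
Eb/N0 = C/N0 - 10*log10(R_b) = 88.3000 - 78.3149 = 9.9851 dB
Margin = Eb/N0 - Eb/N0_req = 9.9851 - 5.7 = 4.2851 dB (link closes)

4.2851 dB


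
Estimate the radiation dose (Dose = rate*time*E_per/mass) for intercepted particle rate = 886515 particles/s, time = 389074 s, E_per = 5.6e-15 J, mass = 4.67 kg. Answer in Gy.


Total energy deposited = rate * time * E_per
  = 886515 * 389074 * 5.6e-15 = 0.001931552 J
Dose = E_total / mass = 0.001931552 / 4.67
Dose = 4.1360849e-04 Gy

4.1361e-04 Gy


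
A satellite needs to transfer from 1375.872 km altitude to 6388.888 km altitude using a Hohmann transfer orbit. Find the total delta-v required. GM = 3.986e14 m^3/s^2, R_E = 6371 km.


r1 = 7746.8720 km = 7.746872e+06 m
r2 = 12759.8880 km = 1.2759888e+07 m
dv1 = sqrt(mu/r1)*(sqrt(2*r2/(r1+r2)) - 1) = 828.8649 m/s
dv2 = sqrt(mu/r2)*(1 - sqrt(2*r1/(r1+r2))) = 730.9486 m/s
total dv = |dv1| + |dv2| = 828.8649 + 730.9486 = 1559.8135 m/s = 1.5598 km/s

1.5598 km/s


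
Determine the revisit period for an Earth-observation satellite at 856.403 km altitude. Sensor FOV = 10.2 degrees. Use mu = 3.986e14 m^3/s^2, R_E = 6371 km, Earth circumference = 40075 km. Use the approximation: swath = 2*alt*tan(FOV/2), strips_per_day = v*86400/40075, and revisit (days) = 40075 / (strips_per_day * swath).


swath = 2*856.403*tan(0.08901179) = 152.8639 km
v = sqrt(mu/r) = 7426.3859 m/s = 7.4264 km/s
strips/day = v*86400/40075 = 7.4264*86400/40075 = 16.0110
coverage/day = strips * swath = 16.0110 * 152.8639 = 2447.4992 km
revisit = 40075 / 2447.4992 = 16.3739 days

16.3739 days


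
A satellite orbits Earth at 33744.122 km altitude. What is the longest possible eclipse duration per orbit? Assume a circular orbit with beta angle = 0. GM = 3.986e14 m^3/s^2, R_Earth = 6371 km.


r = 40115.1220 km
T = 1332.6685 min
Eclipse fraction = arcsin(R_E/r)/pi = arcsin(6371.0000/40115.1220)/pi
= arcsin(0.1588179)/pi = 0.05076828
Eclipse duration = 0.05076828 * 1332.6685 = 67.6573 min

67.6573 minutes


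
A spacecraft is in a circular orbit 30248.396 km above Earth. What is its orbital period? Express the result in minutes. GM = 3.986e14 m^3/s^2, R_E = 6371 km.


r = 36619.3960 km = 3.6619396e+07 m
T = 2*pi*sqrt(r^3/mu) = 2*pi*sqrt(4.9105884e+22 / 3.986e14)
T = 69739.3646 s = 1162.3227 min

1162.3227 minutes


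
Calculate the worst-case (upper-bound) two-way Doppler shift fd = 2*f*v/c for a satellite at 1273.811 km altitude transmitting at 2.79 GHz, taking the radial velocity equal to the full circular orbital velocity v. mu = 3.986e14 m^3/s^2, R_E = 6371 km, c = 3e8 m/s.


r = 7.644811e+06 m
v = sqrt(mu/r) = 7220.7992 m/s (worst-case radial velocity)
f = 2.79 GHz = 2.79e+09 Hz
fd = 2*f*v/c = 2*2.79e+09*7220.7992/3.0e+08
fd = 134306.8659 Hz

134306.8659 Hz


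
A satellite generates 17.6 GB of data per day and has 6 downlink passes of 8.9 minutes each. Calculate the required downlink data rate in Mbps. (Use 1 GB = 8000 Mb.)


total contact time = 6 * 8.9 * 60 = 3204.0000 s
data = 17.6 GB = 140800.0000 Mb
rate = 140800.0000 / 3204.0000 = 43.9451 Mbps

43.9451 Mbps


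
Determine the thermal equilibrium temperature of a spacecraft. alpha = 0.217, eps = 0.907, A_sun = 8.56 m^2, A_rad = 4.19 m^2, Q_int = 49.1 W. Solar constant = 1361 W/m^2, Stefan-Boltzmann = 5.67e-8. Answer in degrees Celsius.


Numerator = alpha*S*A_sun + Q_int = 0.217*1361*8.56 + 49.1 = 2577.1847 W
Denominator = eps*sigma*A_rad = 0.907*5.67e-8*4.19 = 2.1547871e-07 W/K^4
T^4 = 1.1960275e+10 K^4
T = 330.7008 K = 57.5508 C

57.5508 degrees Celsius


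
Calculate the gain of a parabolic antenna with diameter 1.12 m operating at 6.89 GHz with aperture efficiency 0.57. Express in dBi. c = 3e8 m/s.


lambda = c/f = 3e8 / 6.89e+09 = 0.04354136 m
G = eta*(pi*D/lambda)^2 = 0.57*(pi*1.12/0.04354136)^2
G = 3722.2589 (linear)
G = 10*log10(3722.2589) = 35.7081 dBi

35.7081 dBi


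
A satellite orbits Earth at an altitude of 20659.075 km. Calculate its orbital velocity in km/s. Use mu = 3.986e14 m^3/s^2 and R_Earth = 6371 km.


r = R_E + alt = 6371.0 + 20659.075 = 27030.0750 km = 2.7030075e+07 m
v = sqrt(mu/r) = sqrt(3.986e14 / 2.7030075e+07) = 3840.1220 m/s = 3.8401 km/s

3.8401 km/s


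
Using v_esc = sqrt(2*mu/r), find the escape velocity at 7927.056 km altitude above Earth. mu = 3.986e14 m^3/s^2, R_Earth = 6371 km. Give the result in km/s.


r = 6371.0 + 7927.056 = 14298.0560 km = 1.4298056e+07 m
v_esc = sqrt(2*mu/r) = sqrt(2*3.986e14 / 1.4298056e+07)
v_esc = 7466.9828 m/s = 7.4670 km/s

7.4670 km/s


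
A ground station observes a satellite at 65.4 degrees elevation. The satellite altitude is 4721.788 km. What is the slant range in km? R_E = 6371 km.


h = 4721.788 km, el = 65.4 deg
d = -R_E*sin(el) + sqrt((R_E*sin(el))^2 + 2*R_E*h + h^2)
d = -6371.0000*sin(1.1414) + sqrt((6371.0000*0.9092361)^2 + 2*6371.0000*4721.788 + 4721.788^2)
d = 4978.3374 km

4978.3374 km


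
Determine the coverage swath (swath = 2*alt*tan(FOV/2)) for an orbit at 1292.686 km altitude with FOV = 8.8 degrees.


FOV = 8.8 deg = 0.153589 rad
swath = 2 * alt * tan(FOV/2) = 2 * 1292.686 * tan(0.07679449)
swath = 2 * 1292.686 * 0.07694581
swath = 198.9335 km

198.9335 km


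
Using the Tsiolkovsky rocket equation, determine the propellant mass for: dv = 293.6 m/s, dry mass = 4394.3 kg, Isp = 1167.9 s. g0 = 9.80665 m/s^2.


ve = Isp * g0 = 1167.9 * 9.80665 = 11453.186535 m/s
mass ratio = exp(dv/ve) = exp(293.6/11453.186535) = 1.02596618
m_prop = m_dry * (mr - 1) = 4394.3 * (1.02596618 - 1)
m_prop = 114.1032 kg

114.1032 kg


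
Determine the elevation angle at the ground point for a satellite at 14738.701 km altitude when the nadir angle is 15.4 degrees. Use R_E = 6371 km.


r = R_E + alt = 21109.7010 km
Law of sines in the satellite / Earth-center / ground-point triangle:
  sin(nadir)/R_E = sin(90 + el)/r  =>  cos(el) = (r/R_E)*sin(nadir)
cos(el) = (21109.7010 / 6371.0000) * sin(15.4 deg) = 0.8798949
el = arccos(0.8798949) = 28.3703 deg
(Earth-central angle = 90 - nadir - el = 46.2297 deg)

28.3703 degrees


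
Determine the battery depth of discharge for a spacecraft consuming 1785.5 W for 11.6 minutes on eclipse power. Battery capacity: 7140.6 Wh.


E_used = P * t / 60 = 1785.5 * 11.6 / 60 = 345.1967 Wh
DOD = E_used / E_total * 100 = 345.1967 / 7140.6 * 100
DOD = 4.8343 %

4.8343 %


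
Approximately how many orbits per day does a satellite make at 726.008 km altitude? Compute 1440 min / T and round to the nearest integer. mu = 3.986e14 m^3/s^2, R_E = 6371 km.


r = 7.097008e+06 m
T = 2*pi*sqrt(r^3/mu) = 5950.0986 s = 99.1683 min
revs/day = 1440 / 99.1683 = 14.5208
Rounded: 15 revolutions per day

15 revolutions per day


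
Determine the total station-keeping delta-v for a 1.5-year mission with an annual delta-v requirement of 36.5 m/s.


dV = rate * years = 36.5 * 1.5
dV = 54.7500 m/s

54.7500 m/s


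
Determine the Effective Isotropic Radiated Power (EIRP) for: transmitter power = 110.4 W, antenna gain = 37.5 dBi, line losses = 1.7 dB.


Pt = 110.4 W = 20.4297 dBW
EIRP = Pt_dBW + Gt - losses = 20.4297 + 37.5 - 1.7 = 56.2297 dBW

56.2297 dBW


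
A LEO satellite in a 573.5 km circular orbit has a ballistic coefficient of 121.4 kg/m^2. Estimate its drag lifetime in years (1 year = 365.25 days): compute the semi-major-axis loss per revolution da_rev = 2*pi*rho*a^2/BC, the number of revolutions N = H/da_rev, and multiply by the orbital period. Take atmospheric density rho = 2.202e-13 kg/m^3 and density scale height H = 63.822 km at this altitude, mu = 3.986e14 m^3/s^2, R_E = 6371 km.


a = R_E + alt = 6944.5000 km = 6.9445e+06 m
da_rev = 2*pi*rho*a^2/BC = 2*pi*2.202e-13*(6.9445e+06)^2/121.4 = 0.549617384 m per revolution
N = H/da_rev = 63822.0000 m / 0.549617384 m = 116120.7812 revolutions
P = 2*pi*sqrt(a^3/mu) = 5759.3397 s
lifetime = N*P = 116120.7812 * 5759.3397 = 6.6877902e+08 s = 7740.4980 days
years = 7740.4980 / 365.25 = 21.1923 years

21.1923 years


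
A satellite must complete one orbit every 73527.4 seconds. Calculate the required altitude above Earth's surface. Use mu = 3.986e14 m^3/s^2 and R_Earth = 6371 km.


T = 73527.4 s
r = (mu*T^2/(4*pi^2))^(1/3) = (3.986e14 * 73527.4^2 / (4*pi^2))^(1/3)
r = 3.793371e+07 m = 37933.7105 km
alt = r - R_E = 37933.7105 - 6371 = 31562.7105 km

31562.7105 km


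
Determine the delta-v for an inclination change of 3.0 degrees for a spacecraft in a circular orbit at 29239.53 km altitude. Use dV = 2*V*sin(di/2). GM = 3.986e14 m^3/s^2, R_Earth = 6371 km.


r = 35610.5300 km = 3.561053e+07 m
V = sqrt(mu/r) = 3345.6417 m/s
di = 3.0 deg = 0.05235988 rad
dV = 2*V*sin(di/2) = 2*3345.6417*sin(0.02617994)
dV = 175.1574 m/s = 0.1751574 km/s

0.1752 km/s


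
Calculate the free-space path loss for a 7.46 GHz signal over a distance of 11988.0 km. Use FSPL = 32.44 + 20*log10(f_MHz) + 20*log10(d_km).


f = 7.46 GHz = 7460.0000 MHz
d = 11988.0 km
FSPL = 32.44 + 20*log10(7460.0000) + 20*log10(11988.0)
FSPL = 32.44 + 77.4548 + 81.5749
FSPL = 191.4697 dB

191.4697 dB


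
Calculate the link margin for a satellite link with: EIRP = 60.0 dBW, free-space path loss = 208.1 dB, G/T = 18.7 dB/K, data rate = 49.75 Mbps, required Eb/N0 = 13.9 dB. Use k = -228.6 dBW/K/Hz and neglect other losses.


C/N0 = EIRP - FSPL + G/T - k = 60.0 - 208.1 + 18.7 - (-228.6)
C/N0 = 99.2000 dB-Hz
R_b = 49.75 Mbps = 4.975e+07 bps -> 10*log10(R_b) = 76.9679 dB-Hz
Eb/N0 = C/N0 - 10*log10(R_b) = 99.2000 - 76.9679 = 22.2321 dB
Margin = Eb/N0 - Eb/N0_req = 22.2321 - 13.9 = 8.3321 dB (link closes)

8.3321 dB


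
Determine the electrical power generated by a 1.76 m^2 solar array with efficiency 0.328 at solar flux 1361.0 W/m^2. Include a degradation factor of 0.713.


P = area * eta * S * degradation
P = 1.76 * 0.328 * 1361.0 * 0.713
P = 560.1885 W

560.1885 W


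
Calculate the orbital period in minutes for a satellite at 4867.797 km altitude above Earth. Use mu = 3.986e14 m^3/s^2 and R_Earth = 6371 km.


r = 11238.7970 km = 1.1238797e+07 m
T = 2*pi*sqrt(r^3/mu) = 2*pi*sqrt(1.4195787e+21 / 3.986e14)
T = 11857.4407 s = 197.6240 min

197.6240 minutes


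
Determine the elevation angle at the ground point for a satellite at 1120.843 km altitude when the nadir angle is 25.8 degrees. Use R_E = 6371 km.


r = R_E + alt = 7491.8430 km
Law of sines in the satellite / Earth-center / ground-point triangle:
  sin(nadir)/R_E = sin(90 + el)/r  =>  cos(el) = (r/R_E)*sin(nadir)
cos(el) = (7491.8430 / 6371.0000) * sin(25.8 deg) = 0.5118008
el = arccos(0.5118008) = 59.2161 deg
(Earth-central angle = 90 - nadir - el = 4.9839 deg)

59.2161 degrees


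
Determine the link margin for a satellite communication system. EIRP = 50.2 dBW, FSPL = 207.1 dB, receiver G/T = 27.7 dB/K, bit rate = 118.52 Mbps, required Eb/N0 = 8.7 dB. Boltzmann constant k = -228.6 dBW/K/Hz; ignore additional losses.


C/N0 = EIRP - FSPL + G/T - k = 50.2 - 207.1 + 27.7 - (-228.6)
C/N0 = 99.4000 dB-Hz
R_b = 118.52 Mbps = 1.1852e+08 bps -> 10*log10(R_b) = 80.7379 dB-Hz
Eb/N0 = C/N0 - 10*log10(R_b) = 99.4000 - 80.7379 = 18.6621 dB
Margin = Eb/N0 - Eb/N0_req = 18.6621 - 8.7 = 9.9621 dB (link closes)

9.9621 dB


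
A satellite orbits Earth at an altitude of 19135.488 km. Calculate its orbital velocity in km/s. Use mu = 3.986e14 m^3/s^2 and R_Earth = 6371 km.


r = R_E + alt = 6371.0 + 19135.488 = 25506.4880 km = 2.5506488e+07 m
v = sqrt(mu/r) = sqrt(3.986e14 / 2.5506488e+07) = 3953.1502 m/s = 3.9532 km/s

3.9532 km/s


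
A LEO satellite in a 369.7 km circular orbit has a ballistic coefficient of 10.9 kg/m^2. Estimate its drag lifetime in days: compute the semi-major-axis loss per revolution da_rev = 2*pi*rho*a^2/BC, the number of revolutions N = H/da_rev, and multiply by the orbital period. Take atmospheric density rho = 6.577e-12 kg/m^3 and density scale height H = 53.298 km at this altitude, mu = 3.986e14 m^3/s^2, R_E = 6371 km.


a = R_E + alt = 6740.7000 km = 6.7407e+06 m
da_rev = 2*pi*rho*a^2/BC = 2*pi*6.577e-12*(6.7407e+06)^2/10.9 = 172.262684 m per revolution
N = H/da_rev = 53298.0000 m / 172.262684 m = 309.3996 revolutions
P = 2*pi*sqrt(a^3/mu) = 5507.6803 s
lifetime = N*P = 309.3996 * 5507.6803 = 1.7040739e+06 s = 19.7231 days

19.7231 days


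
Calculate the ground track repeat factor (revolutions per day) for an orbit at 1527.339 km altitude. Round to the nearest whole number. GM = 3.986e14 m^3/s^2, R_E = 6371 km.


r = 7.898339e+06 m
T = 2*pi*sqrt(r^3/mu) = 6985.7795 s = 116.4297 min
revs/day = 1440 / 116.4297 = 12.3680
Rounded: 12 revolutions per day

12 revolutions per day


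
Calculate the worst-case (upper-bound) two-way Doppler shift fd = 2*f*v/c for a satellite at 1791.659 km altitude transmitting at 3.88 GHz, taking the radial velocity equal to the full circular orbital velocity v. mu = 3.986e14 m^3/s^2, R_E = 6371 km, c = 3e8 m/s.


r = 8.162659e+06 m
v = sqrt(mu/r) = 6987.9988 m/s (worst-case radial velocity)
f = 3.88 GHz = 3.88e+09 Hz
fd = 2*f*v/c = 2*3.88e+09*6987.9988/3.0e+08
fd = 180756.2350 Hz

180756.2350 Hz


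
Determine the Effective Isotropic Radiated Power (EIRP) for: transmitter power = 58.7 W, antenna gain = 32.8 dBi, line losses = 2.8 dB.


Pt = 58.7 W = 17.6864 dBW
EIRP = Pt_dBW + Gt - losses = 17.6864 + 32.8 - 2.8 = 47.6864 dBW

47.6864 dBW


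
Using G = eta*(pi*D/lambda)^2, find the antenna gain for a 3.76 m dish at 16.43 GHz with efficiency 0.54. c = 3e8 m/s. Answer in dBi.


lambda = c/f = 3e8 / 1.643e+10 = 0.01825928 m
G = eta*(pi*D/lambda)^2 = 0.54*(pi*3.76/0.01825928)^2
G = 225996.5516 (linear)
G = 10*log10(225996.5516) = 53.5410 dBi

53.5410 dBi


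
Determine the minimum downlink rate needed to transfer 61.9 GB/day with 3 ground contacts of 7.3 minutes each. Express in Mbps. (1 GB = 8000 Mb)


total contact time = 3 * 7.3 * 60 = 1314.0000 s
data = 61.9 GB = 495200.0000 Mb
rate = 495200.0000 / 1314.0000 = 376.8645 Mbps

376.8645 Mbps


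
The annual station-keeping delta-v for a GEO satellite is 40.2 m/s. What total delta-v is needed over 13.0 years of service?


dV = rate * years = 40.2 * 13.0
dV = 522.6000 m/s

522.6000 m/s


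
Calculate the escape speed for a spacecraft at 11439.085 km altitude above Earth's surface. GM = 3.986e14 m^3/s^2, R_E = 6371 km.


r = 6371.0 + 11439.085 = 17810.0850 km = 1.7810085e+07 m
v_esc = sqrt(2*mu/r) = sqrt(2*3.986e14 / 1.7810085e+07)
v_esc = 6690.3779 m/s = 6.6904 km/s

6.6904 km/s


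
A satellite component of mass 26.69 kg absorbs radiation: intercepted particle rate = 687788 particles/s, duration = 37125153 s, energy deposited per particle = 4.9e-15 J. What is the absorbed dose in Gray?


Total energy deposited = rate * time * E_per
  = 687788 * 37125153 * 4.9e-15 = 0.1251178 J
Dose = E_total / mass = 0.1251178 / 26.69
Dose = 0.004687814 Gy

0.0047 Gy


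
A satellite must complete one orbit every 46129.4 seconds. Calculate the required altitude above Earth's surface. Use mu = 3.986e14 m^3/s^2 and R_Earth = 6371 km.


T = 46129.4 s
r = (mu*T^2/(4*pi^2))^(1/3) = (3.986e14 * 46129.4^2 / (4*pi^2))^(1/3)
r = 2.7799974e+07 m = 27799.9740 km
alt = r - R_E = 27799.9740 - 6371 = 21428.9740 km

21428.9740 km


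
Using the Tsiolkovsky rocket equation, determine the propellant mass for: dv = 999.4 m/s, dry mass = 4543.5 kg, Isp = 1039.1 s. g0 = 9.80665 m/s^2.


ve = Isp * g0 = 1039.1 * 9.80665 = 10190.090015 m/s
mass ratio = exp(dv/ve) = exp(999.4/10190.090015) = 1.10304626
m_prop = m_dry * (mr - 1) = 4543.5 * (1.10304626 - 1)
m_prop = 468.1907 kg

468.1907 kg


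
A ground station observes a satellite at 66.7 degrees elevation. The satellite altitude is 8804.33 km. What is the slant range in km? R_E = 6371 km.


h = 8804.33 km, el = 66.7 deg
d = -R_E*sin(el) + sqrt((R_E*sin(el))^2 + 2*R_E*h + h^2)
d = -6371.0000*sin(1.1641) + sqrt((6371.0000*0.9184464)^2 + 2*6371.0000*8804.33 + 8804.33^2)
d = 9113.2077 km

9113.2077 km


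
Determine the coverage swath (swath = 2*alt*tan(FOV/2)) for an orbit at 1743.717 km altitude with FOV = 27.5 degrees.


FOV = 27.5 deg = 0.4799655 rad
swath = 2 * alt * tan(FOV/2) = 2 * 1743.717 * tan(0.2399828)
swath = 2 * 1743.717 * 0.2446984
swath = 853.3697 km

853.3697 km


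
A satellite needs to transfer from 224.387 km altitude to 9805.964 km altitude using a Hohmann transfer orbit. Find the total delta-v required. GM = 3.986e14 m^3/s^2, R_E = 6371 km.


r1 = 6595.3870 km = 6.595387e+06 m
r2 = 16176.9640 km = 1.6176964e+07 m
dv1 = sqrt(mu/r1)*(sqrt(2*r2/(r1+r2)) - 1) = 1492.2657 m/s
dv2 = sqrt(mu/r2)*(1 - sqrt(2*r1/(r1+r2))) = 1185.9593 m/s
total dv = |dv1| + |dv2| = 1492.2657 + 1185.9593 = 2678.2250 m/s = 2.6782 km/s

2.6782 km/s


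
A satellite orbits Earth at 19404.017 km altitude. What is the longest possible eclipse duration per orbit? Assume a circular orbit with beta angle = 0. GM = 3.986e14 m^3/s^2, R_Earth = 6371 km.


r = 25775.0170 km
T = 686.3702 min
Eclipse fraction = arcsin(R_E/r)/pi = arcsin(6371.0000/25775.0170)/pi
= arcsin(0.2471773)/pi = 0.07950302
Eclipse duration = 0.07950302 * 686.3702 = 54.5685 min

54.5685 minutes


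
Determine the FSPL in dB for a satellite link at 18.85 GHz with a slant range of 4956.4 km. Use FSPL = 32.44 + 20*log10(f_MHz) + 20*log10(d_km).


f = 18.85 GHz = 18850.0000 MHz
d = 4956.4 km
FSPL = 32.44 + 20*log10(18850.0000) + 20*log10(4956.4)
FSPL = 32.44 + 85.5062 + 73.9033
FSPL = 191.8496 dB

191.8496 dB


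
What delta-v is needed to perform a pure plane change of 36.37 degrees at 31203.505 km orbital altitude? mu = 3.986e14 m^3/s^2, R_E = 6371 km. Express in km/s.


r = 37574.5050 km = 3.7574505e+07 m
V = sqrt(mu/r) = 3257.0319 m/s
di = 36.37 deg = 0.6347762 rad
dV = 2*V*sin(di/2) = 2*3257.0319*sin(0.3173881)
dV = 2032.9495 m/s = 2.0329 km/s

2.0329 km/s


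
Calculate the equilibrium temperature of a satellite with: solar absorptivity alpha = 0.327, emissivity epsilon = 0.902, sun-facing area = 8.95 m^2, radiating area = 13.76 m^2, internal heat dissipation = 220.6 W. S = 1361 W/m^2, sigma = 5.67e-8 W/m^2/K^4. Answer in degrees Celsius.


Numerator = alpha*S*A_sun + Q_int = 0.327*1361*8.95 + 220.6 = 4203.7707 W
Denominator = eps*sigma*A_rad = 0.902*5.67e-8*13.76 = 7.0373318e-07 W/K^4
T^4 = 5.9735291e+09 K^4
T = 278.0083 K = 4.8583 C

4.8583 degrees Celsius
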